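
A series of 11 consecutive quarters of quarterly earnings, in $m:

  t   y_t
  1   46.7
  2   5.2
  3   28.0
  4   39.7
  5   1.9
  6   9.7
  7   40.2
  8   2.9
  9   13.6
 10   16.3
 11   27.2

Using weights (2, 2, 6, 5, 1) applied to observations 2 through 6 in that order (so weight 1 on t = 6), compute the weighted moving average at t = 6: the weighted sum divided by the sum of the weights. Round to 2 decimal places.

20.24

Weighted sum: 2·5.2 + 2·28.0 + 6·39.7 + 5·1.9 + 1·9.7 = 10.4 + 56.0 + 238.2 + 9.5 + 9.7 = 323.8
Weight total: 2 + 2 + 6 + 5 + 1 = 16
WMA = 323.8 / 16 = 20.24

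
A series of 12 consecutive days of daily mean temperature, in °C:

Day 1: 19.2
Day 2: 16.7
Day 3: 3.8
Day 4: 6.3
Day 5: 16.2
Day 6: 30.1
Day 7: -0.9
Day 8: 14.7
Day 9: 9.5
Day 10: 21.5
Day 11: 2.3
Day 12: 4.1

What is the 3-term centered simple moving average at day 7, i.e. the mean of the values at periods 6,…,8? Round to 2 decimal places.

14.63

Sum of periods 6–8: 30.1 + (-0.9) + 14.7 = 43.9
Divide by 3: 43.9 / 3 = 14.63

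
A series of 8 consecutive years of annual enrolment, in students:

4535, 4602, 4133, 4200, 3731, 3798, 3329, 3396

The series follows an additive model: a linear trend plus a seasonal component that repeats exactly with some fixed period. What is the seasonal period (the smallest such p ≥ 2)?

First differences y_{t+1} − y_t: 67, -469, 67, -469, 67, -469, …
The difference pattern repeats every 2 terms and not for any smaller step, so p = 2.

2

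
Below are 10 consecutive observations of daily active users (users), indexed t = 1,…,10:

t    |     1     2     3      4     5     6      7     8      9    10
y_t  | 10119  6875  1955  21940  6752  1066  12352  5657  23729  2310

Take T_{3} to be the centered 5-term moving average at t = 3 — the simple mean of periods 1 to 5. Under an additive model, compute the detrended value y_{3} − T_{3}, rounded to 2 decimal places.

Trend T_3 = (10119 + 6875 + 1955 + 21940 + 6752) / 5 = 47641/5 = 9528.2000
Detrended value: 1955 − 9528.2000 = -7573.20

-7573.20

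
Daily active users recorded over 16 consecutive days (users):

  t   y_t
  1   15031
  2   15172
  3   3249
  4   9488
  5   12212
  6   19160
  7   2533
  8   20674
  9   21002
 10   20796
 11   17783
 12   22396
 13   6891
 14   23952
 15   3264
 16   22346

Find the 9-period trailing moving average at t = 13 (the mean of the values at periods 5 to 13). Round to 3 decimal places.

15938.556

Sum of periods 5–13: 12212 + 19160 + 2533 + 20674 + 21002 + 20796 + 17783 + 22396 + 6891 = 143447
Divide by 9: 143447 / 9 = 15938.556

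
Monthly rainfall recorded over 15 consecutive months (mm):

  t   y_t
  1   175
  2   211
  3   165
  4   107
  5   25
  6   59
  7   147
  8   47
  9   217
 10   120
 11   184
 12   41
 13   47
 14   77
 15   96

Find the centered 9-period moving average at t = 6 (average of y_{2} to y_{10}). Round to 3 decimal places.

Sum of periods 2–10: 211 + 165 + 107 + 25 + 59 + 147 + 47 + 217 + 120 = 1098
Divide by 9: 1098 / 9 = 122.000

122.000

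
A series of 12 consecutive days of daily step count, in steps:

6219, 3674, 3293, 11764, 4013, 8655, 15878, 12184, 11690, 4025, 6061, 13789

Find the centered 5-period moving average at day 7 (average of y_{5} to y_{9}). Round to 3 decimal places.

10484.000

Sum of periods 5–9: 4013 + 8655 + 15878 + 12184 + 11690 = 52420
Divide by 5: 52420 / 5 = 10484.000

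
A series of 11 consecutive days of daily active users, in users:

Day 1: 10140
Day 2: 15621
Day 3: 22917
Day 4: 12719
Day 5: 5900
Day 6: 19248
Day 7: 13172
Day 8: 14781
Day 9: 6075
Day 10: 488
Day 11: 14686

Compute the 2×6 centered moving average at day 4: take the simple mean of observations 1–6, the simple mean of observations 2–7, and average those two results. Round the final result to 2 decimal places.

Sum over 1–6: 10140 + 15621 + 22917 + 12719 + 5900 + 19248 = 86545
Sum over 2–7: 15621 + 22917 + 12719 + 5900 + 19248 + 13172 = 89577
CMA at t=4 = (86545 + 89577) / (2·6) = 176122 / 12 = 14676.83

14676.83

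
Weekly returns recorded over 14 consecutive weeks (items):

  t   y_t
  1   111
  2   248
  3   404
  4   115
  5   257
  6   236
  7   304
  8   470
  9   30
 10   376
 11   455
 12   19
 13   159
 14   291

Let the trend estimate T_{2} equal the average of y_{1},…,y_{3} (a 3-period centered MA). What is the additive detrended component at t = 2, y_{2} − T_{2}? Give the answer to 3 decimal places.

-6.333

Trend T_2 = (111 + 248 + 404) / 3 = 763/3 = 254.33333
Detrended value: 248 − 254.33333 = -6.333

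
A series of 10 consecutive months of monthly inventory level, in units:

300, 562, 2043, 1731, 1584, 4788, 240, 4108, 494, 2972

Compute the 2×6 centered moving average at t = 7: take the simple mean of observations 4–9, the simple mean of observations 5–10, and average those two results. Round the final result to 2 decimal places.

2260.92

Sum over 4–9: 1731 + 1584 + 4788 + 240 + 4108 + 494 = 12945
Sum over 5–10: 1584 + 4788 + 240 + 4108 + 494 + 2972 = 14186
CMA at t=7 = (12945 + 14186) / (2·6) = 27131 / 12 = 2260.92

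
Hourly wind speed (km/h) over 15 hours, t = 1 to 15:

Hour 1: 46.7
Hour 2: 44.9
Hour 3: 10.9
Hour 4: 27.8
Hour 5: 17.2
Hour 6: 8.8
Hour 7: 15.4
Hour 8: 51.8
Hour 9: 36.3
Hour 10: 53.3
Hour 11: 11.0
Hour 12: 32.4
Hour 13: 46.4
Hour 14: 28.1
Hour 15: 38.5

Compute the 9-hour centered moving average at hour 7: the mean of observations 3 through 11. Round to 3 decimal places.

25.833

Sum of periods 3–11: 10.9 + 27.8 + 17.2 + 8.8 + 15.4 + 51.8 + 36.3 + 53.3 + 11.0 = 232.5
Divide by 9: 232.5 / 9 = 25.833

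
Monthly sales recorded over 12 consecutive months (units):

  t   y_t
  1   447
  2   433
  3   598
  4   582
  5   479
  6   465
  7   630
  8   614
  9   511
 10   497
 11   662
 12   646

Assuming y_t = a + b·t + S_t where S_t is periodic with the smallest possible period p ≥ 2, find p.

First differences y_{t+1} − y_t: -14, 165, -16, -103, -14, 165, -16, -103, -14, 165, …
The difference pattern repeats every 4 terms and not for any smaller step, so p = 4.

4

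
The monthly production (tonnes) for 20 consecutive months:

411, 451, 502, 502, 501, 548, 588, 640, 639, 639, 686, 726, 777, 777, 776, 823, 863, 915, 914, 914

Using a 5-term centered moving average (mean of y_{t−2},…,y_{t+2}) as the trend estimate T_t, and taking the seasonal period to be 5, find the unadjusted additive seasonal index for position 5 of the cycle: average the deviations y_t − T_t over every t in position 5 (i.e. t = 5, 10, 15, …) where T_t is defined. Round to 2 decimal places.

-27.13

Season position 5 occurs at t = 5, 10, 15 (where T_t is defined).
t=5: T_5 = 528.2000; y_5 − T_5 = 501 − 528.2000 = -27.2000
t=10: T_10 = 666.0000; y_10 − T_10 = 639 − 666.0000 = -27.0000
t=15: T_15 = 803.2000; y_15 − T_15 = 776 − 803.2000 = -27.2000
Mean deviation: (-27.2000 + -27.0000 + -27.2000) / 3 = -27.13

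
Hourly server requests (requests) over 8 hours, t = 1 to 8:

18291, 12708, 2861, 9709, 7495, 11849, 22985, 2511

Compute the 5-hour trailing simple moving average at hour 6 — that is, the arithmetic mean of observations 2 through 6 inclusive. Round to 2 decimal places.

Sum of periods 2–6: 12708 + 2861 + 9709 + 7495 + 11849 = 44622
Divide by 5: 44622 / 5 = 8924.40

8924.40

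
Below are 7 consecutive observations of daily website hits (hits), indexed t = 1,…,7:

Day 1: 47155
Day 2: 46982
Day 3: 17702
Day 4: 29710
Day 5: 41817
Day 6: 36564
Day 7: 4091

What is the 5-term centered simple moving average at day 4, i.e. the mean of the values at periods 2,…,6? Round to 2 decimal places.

34555.00

Sum of periods 2–6: 46982 + 17702 + 29710 + 41817 + 36564 = 172775
Divide by 5: 172775 / 5 = 34555.00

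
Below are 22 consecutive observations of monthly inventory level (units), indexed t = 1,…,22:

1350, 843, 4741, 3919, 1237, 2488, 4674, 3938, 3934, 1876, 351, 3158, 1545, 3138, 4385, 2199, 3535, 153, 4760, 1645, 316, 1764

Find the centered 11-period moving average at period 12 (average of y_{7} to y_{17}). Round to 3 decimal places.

Sum of periods 7–17: 4674 + 3938 + 3934 + 1876 + 351 + 3158 + 1545 + 3138 + 4385 + 2199 + 3535 = 32733
Divide by 11: 32733 / 11 = 2975.727

2975.727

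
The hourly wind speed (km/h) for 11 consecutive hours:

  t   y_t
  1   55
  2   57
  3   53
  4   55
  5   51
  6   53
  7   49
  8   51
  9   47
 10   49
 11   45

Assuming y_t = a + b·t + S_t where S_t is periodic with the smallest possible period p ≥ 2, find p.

2

First differences y_{t+1} − y_t: 2, -4, 2, -4, 2, -4, …
The difference pattern repeats every 2 terms and not for any smaller step, so p = 2.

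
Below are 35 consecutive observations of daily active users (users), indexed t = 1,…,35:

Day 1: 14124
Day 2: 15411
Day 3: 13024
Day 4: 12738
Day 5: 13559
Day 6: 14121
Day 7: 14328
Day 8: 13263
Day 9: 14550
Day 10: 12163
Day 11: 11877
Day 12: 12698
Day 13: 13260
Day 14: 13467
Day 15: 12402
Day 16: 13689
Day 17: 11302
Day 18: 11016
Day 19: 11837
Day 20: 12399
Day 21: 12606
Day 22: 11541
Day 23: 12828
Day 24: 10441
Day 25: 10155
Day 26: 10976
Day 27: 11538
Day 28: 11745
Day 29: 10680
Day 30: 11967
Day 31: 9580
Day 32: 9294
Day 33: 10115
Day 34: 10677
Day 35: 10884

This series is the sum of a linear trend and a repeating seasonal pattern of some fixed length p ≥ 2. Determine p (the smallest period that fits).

First differences y_{t+1} − y_t: 1287, -2387, -286, 821, 562, 207, -1065, 1287, -2387, -286, 821, 562, 207, -1065, 1287, -2387, …
The difference pattern repeats every 7 terms and not for any smaller step, so p = 7.

7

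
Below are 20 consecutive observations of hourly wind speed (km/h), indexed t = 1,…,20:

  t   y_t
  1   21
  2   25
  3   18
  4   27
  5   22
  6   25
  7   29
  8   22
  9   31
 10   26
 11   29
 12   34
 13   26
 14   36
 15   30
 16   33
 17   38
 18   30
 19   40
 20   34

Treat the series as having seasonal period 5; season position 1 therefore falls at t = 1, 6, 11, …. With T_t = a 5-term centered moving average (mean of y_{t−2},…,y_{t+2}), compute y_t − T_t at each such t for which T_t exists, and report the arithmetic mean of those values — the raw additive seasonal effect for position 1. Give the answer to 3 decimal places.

-0.200

Season position 1 occurs at t = 6, 11, 16 (where T_t is defined).
t=6: T_6 = 25.00000; y_6 − T_6 = 25 − 25.00000 = 0.00000
t=11: T_11 = 29.20000; y_11 − T_11 = 29 − 29.20000 = -0.20000
t=16: T_16 = 33.40000; y_16 − T_16 = 33 − 33.40000 = -0.40000
Mean deviation: (0.00000 + -0.20000 + -0.40000) / 3 = -0.200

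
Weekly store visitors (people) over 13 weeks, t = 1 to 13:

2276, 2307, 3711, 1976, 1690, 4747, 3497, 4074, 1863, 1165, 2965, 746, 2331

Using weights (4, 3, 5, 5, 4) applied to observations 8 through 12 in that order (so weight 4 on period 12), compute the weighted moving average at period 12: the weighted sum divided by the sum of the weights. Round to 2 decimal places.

Weighted sum: 4·4074 + 3·1863 + 5·1165 + 5·2965 + 4·746 = 16296 + 5589 + 5825 + 14825 + 2984 = 45519
Weight total: 4 + 3 + 5 + 5 + 4 = 21
WMA = 45519 / 21 = 2167.57

2167.57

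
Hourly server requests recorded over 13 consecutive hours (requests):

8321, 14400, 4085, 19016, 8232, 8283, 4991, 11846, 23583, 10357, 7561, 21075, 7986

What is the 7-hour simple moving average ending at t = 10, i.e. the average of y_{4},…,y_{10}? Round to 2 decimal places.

Sum of periods 4–10: 19016 + 8232 + 8283 + 4991 + 11846 + 23583 + 10357 = 86308
Divide by 7: 86308 / 7 = 12329.71

12329.71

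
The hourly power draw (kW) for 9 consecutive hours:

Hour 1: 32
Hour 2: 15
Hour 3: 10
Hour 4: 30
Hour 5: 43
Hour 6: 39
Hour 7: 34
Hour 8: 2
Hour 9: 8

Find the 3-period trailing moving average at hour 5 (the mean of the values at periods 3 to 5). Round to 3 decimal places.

Sum of periods 3–5: 10 + 30 + 43 = 83
Divide by 3: 83 / 3 = 27.667

27.667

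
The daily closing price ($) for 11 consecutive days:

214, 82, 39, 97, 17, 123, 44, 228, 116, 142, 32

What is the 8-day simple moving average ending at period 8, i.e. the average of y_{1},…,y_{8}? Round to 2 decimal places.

Sum of periods 1–8: 214 + 82 + 39 + 97 + 17 + 123 + 44 + 228 = 844
Divide by 8: 844 / 8 = 105.50

105.50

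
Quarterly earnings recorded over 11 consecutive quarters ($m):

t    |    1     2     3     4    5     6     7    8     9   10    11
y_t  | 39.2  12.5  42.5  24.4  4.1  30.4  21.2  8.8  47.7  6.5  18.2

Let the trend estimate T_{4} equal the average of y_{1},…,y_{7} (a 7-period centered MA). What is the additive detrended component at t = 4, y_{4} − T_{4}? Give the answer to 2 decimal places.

-0.50

Trend T_4 = (39.2 + 12.5 + 42.5 + 24.4 + 4.1 + 30.4 + 21.2) / 7 = 174.3/7 = 24.9000
Detrended value: 24.4 − 24.9000 = -0.50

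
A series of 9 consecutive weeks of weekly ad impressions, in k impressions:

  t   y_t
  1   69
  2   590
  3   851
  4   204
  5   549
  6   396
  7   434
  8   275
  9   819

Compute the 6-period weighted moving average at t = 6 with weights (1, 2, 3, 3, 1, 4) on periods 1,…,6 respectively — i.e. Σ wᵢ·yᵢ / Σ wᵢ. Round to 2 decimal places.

467.64

Weighted sum: 1·69 + 2·590 + 3·851 + 3·204 + 1·549 + 4·396 = 69 + 1180 + 2553 + 612 + 549 + 1584 = 6547
Weight total: 1 + 2 + 3 + 3 + 1 + 4 = 14
WMA = 6547 / 14 = 467.64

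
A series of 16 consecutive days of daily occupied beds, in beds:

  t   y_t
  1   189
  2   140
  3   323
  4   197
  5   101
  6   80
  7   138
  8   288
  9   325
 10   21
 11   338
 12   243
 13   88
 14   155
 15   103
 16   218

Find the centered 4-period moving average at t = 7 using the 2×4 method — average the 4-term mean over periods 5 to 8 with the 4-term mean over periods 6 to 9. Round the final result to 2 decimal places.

179.75

Sum over 5–8: 101 + 80 + 138 + 288 = 607
Sum over 6–9: 80 + 138 + 288 + 325 = 831
CMA at t=7 = (607 + 831) / (2·4) = 1438 / 8 = 179.75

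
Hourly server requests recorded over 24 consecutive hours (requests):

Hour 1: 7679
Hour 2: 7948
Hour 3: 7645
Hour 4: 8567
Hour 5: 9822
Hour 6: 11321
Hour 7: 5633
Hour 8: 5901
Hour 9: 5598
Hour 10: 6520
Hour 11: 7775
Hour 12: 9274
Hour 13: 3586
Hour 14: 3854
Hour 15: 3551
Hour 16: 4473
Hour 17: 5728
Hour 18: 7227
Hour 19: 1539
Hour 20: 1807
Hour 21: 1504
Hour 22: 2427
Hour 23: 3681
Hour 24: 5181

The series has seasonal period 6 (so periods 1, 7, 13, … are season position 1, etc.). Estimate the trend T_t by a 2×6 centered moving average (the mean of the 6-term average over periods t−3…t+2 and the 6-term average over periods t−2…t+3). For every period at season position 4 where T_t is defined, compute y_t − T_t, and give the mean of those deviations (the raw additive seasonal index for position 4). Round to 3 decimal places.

-92.889

Season position 4 occurs at t = 4, 10, 16 (where T_t is defined).
t=4: T_4 = 8659.83333; y_4 − T_4 = 8567 − 8659.83333 = -92.83333
t=10: T_10 = 6612.91667; y_10 − T_10 = 6520 − 6612.91667 = -92.91667
t=16: T_16 = 4565.91667; y_16 − T_16 = 4473 − 4565.91667 = -92.91667
Mean deviation: (-92.83333 + -92.91667 + -92.91667) / 3 = -92.889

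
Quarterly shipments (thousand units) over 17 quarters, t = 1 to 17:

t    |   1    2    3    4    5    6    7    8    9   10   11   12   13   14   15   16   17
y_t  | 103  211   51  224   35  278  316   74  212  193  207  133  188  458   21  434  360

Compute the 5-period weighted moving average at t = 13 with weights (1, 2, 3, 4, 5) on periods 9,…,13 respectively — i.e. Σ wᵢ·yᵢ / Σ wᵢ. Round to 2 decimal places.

179.40

Weighted sum: 1·212 + 2·193 + 3·207 + 4·133 + 5·188 = 212 + 386 + 621 + 532 + 940 = 2691
Weight total: 1 + 2 + 3 + 4 + 5 = 15
WMA = 2691 / 15 = 179.40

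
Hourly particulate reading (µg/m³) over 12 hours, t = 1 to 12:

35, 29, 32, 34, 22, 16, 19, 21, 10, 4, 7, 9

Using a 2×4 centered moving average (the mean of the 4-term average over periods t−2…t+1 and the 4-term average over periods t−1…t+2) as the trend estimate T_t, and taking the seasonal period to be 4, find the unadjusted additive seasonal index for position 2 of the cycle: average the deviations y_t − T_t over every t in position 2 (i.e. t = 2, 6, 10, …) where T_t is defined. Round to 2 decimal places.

-5.06

Season position 2 occurs at t = 6, 10 (where T_t is defined).
t=6: T_6 = 21.1250; y_6 − T_6 = 16 − 21.1250 = -5.1250
t=10: T_10 = 9.0000; y_10 − T_10 = 4 − 9.0000 = -5.0000
Mean deviation: (-5.1250 + -5.0000) / 2 = -5.06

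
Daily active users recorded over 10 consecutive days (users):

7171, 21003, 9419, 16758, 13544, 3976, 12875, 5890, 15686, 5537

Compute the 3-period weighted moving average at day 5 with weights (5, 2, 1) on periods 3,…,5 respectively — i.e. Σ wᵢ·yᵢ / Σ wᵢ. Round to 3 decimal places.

Weighted sum: 5·9419 + 2·16758 + 1·13544 = 47095 + 33516 + 13544 = 94155
Weight total: 5 + 2 + 1 = 8
WMA = 94155 / 8 = 11769.375

11769.375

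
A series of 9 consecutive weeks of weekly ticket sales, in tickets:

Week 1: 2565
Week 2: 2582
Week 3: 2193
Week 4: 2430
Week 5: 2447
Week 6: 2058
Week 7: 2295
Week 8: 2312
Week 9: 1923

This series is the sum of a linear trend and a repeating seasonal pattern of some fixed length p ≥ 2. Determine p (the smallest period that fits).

First differences y_{t+1} − y_t: 17, -389, 237, 17, -389, 237, 17, -389, …
The difference pattern repeats every 3 terms and not for any smaller step, so p = 3.

3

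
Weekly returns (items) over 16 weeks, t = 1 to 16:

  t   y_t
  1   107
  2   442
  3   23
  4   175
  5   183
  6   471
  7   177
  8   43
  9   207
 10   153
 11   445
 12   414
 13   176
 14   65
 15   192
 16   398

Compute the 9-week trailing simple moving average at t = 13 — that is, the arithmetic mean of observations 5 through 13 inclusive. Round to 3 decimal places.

Sum of periods 5–13: 183 + 471 + 177 + 43 + 207 + 153 + 445 + 414 + 176 = 2269
Divide by 9: 2269 / 9 = 252.111

252.111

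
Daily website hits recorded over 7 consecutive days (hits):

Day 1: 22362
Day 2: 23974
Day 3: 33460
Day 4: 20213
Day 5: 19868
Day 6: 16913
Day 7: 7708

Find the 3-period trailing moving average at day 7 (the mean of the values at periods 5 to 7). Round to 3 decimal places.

Sum of periods 5–7: 19868 + 16913 + 7708 = 44489
Divide by 3: 44489 / 3 = 14829.667

14829.667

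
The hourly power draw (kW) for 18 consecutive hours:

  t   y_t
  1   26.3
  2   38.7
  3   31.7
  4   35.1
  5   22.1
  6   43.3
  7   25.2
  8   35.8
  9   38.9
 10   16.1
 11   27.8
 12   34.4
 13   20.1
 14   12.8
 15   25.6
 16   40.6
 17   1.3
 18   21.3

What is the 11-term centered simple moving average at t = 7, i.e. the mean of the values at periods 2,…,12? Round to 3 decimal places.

31.736

Sum of periods 2–12: 38.7 + 31.7 + 35.1 + 22.1 + 43.3 + 25.2 + 35.8 + 38.9 + 16.1 + 27.8 + 34.4 = 349.1
Divide by 11: 349.1 / 11 = 31.736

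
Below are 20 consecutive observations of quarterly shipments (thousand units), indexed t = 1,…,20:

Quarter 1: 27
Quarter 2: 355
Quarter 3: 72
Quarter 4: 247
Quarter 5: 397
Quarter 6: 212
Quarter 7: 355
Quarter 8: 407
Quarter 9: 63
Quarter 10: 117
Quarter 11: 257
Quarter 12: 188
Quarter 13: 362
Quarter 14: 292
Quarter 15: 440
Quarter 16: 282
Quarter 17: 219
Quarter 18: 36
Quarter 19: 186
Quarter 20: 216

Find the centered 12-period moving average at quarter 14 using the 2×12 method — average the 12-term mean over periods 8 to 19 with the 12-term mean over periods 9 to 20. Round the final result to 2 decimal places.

229.46

Sum over 8–19: 407 + 63 + 117 + 257 + 188 + 362 + 292 + 440 + 282 + 219 + 36 + 186 = 2849
Sum over 9–20: 63 + 117 + 257 + 188 + 362 + 292 + 440 + 282 + 219 + 36 + 186 + 216 = 2658
CMA at t=14 = (2849 + 2658) / (2·12) = 5507 / 24 = 229.46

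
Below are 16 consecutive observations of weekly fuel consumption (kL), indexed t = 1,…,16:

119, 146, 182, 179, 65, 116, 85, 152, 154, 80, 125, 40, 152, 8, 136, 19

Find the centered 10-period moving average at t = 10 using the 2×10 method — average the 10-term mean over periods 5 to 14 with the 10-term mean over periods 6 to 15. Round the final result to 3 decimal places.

Sum over 5–14: 65 + 116 + 85 + 152 + 154 + 80 + 125 + 40 + 152 + 8 = 977
Sum over 6–15: 116 + 85 + 152 + 154 + 80 + 125 + 40 + 152 + 8 + 136 = 1048
CMA at t=10 = (977 + 1048) / (2·10) = 2025 / 20 = 101.250

101.250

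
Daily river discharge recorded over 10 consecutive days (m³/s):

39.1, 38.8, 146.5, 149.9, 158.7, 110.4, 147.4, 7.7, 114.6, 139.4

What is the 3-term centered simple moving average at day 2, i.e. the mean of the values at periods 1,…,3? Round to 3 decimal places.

Sum of periods 1–3: 39.1 + 38.8 + 146.5 = 224.4
Divide by 3: 224.4 / 3 = 74.800

74.800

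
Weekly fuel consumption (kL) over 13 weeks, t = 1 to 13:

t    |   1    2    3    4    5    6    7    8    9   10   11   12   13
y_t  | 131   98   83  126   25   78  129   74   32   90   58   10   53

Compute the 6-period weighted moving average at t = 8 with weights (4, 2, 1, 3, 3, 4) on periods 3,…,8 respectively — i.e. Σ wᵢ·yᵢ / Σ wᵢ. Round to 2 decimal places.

89.76

Weighted sum: 4·83 + 2·126 + 1·25 + 3·78 + 3·129 + 4·74 = 332 + 252 + 25 + 234 + 387 + 296 = 1526
Weight total: 4 + 2 + 1 + 3 + 3 + 4 = 17
WMA = 1526 / 17 = 89.76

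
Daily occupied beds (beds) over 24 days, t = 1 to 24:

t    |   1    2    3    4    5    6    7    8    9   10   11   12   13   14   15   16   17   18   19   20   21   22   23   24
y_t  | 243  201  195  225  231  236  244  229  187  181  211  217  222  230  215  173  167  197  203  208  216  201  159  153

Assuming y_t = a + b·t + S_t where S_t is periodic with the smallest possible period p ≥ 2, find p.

First differences y_{t+1} − y_t: -42, -6, 30, 6, 5, 8, -15, -42, -6, 30, 6, 5, 8, -15, -42, -6, …
The difference pattern repeats every 7 terms and not for any smaller step, so p = 7.

7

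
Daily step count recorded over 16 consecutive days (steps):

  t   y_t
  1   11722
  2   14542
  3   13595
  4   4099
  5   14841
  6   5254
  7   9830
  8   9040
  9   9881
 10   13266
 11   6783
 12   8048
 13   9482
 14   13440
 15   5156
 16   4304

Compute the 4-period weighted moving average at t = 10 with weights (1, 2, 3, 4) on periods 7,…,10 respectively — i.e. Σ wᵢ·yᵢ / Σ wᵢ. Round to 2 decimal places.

Weighted sum: 1·9830 + 2·9040 + 3·9881 + 4·13266 = 9830 + 18080 + 29643 + 53064 = 110617
Weight total: 1 + 2 + 3 + 4 = 10
WMA = 110617 / 10 = 11061.70

11061.70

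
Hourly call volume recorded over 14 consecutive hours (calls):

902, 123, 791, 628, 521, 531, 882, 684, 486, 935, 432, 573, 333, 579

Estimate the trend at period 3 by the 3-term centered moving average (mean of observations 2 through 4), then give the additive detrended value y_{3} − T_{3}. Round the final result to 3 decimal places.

Trend T_3 = (123 + 791 + 628) / 3 = 1542/3 = 514.00000
Detrended value: 791 − 514.00000 = 277.000

277.000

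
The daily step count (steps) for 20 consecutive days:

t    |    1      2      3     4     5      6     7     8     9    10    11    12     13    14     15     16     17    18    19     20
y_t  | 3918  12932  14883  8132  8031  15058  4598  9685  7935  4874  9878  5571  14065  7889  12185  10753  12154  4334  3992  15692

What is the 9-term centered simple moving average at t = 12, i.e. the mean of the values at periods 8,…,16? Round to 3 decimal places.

Sum of periods 8–16: 9685 + 7935 + 4874 + 9878 + 5571 + 14065 + 7889 + 12185 + 10753 = 82835
Divide by 9: 82835 / 9 = 9203.889

9203.889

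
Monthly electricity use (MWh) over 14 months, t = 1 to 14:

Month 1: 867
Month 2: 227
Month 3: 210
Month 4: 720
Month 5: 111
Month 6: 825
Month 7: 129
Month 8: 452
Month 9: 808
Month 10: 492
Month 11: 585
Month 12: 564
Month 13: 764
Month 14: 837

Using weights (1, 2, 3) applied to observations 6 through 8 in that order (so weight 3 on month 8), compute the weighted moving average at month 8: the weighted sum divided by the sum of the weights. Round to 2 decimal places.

Weighted sum: 1·825 + 2·129 + 3·452 = 825 + 258 + 1356 = 2439
Weight total: 1 + 2 + 3 = 6
WMA = 2439 / 6 = 406.50

406.50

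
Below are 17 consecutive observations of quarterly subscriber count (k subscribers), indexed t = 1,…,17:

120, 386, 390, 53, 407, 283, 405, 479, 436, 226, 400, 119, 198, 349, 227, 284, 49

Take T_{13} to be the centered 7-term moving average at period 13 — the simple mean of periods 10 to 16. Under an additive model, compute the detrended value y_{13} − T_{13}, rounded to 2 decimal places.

-59.57

Trend T_13 = (226 + 400 + 119 + 198 + 349 + 227 + 284) / 7 = 1803/7 = 257.5714
Detrended value: 198 − 257.5714 = -59.57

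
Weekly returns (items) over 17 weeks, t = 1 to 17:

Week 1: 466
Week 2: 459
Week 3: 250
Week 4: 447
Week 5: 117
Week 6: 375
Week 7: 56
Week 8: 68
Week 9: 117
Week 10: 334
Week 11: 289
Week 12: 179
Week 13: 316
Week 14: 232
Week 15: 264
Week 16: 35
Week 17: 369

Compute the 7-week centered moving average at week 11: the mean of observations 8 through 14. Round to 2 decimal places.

Sum of periods 8–14: 68 + 117 + 334 + 289 + 179 + 316 + 232 = 1535
Divide by 7: 1535 / 7 = 219.29

219.29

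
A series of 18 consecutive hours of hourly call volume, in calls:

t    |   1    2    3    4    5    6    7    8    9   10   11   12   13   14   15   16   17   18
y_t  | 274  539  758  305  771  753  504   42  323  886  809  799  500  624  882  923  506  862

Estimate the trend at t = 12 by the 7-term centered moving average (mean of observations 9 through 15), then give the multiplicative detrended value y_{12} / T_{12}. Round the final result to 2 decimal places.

Trend T_12 = (323 + 886 + 809 + 799 + 500 + 624 + 882) / 7 = 4823/7 = 689.0000
Ratio to trend: 799 / 689.0000 = 1.16

1.16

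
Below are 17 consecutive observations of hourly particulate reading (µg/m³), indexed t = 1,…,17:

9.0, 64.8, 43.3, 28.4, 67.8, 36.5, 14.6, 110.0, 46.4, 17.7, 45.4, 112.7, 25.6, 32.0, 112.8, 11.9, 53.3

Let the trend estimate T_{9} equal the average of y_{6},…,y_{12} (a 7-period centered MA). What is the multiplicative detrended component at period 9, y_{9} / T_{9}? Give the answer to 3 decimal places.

Trend T_9 = (36.5 + 14.6 + 110.0 + 46.4 + 17.7 + 45.4 + 112.7) / 7 = 383.3/7 = 54.75714
Ratio to trend: 46.4 / 54.75714 = 0.847

0.847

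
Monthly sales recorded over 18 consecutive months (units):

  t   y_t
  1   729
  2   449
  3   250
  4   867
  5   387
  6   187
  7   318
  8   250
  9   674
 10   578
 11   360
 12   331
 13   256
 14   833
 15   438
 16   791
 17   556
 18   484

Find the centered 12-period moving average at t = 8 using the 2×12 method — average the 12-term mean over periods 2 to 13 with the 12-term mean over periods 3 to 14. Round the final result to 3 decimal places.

424.917

Sum over 2–13: 449 + 250 + 867 + 387 + 187 + 318 + 250 + 674 + 578 + 360 + 331 + 256 = 4907
Sum over 3–14: 250 + 867 + 387 + 187 + 318 + 250 + 674 + 578 + 360 + 331 + 256 + 833 = 5291
CMA at t=8 = (4907 + 5291) / (2·12) = 10198 / 24 = 424.917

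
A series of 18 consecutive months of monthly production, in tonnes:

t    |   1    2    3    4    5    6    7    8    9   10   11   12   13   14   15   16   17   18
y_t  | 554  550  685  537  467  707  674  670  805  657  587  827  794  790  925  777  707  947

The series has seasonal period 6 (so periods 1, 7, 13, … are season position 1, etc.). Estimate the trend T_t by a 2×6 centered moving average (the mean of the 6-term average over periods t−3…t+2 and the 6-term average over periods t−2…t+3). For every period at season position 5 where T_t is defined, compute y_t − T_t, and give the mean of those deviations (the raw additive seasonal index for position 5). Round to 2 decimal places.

-146.33

Season position 5 occurs at t = 5, 11 (where T_t is defined).
t=5: T_5 = 613.3333; y_5 − T_5 = 467 − 613.3333 = -146.3333
t=11: T_11 = 733.3333; y_11 − T_11 = 587 − 733.3333 = -146.3333
Mean deviation: (-146.3333 + -146.3333) / 2 = -146.33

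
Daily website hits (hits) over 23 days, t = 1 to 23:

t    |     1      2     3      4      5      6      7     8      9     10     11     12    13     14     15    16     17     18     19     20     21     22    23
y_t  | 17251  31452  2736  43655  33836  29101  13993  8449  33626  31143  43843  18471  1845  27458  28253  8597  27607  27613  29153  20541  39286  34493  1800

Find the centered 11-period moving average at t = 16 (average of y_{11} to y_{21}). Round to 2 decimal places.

Sum of periods 11–21: 43843 + 18471 + 1845 + 27458 + 28253 + 8597 + 27607 + 27613 + 29153 + 20541 + 39286 = 272667
Divide by 11: 272667 / 11 = 24787.91

24787.91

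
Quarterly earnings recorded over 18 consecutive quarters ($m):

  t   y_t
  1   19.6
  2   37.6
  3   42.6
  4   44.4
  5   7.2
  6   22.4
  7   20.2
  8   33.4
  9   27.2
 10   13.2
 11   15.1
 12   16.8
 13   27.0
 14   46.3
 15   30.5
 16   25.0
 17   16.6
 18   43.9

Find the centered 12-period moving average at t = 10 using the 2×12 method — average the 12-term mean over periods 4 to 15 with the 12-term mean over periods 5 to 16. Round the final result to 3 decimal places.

Sum over 4–15: 44.4 + 7.2 + 22.4 + 20.2 + 33.4 + 27.2 + 13.2 + 15.1 + 16.8 + 27.0 + 46.3 + 30.5 = 303.7
Sum over 5–16: 7.2 + 22.4 + 20.2 + 33.4 + 27.2 + 13.2 + 15.1 + 16.8 + 27.0 + 46.3 + 30.5 + 25.0 = 284.3
CMA at t=10 = (303.7 + 284.3) / (2·12) = 588.0 / 24 = 24.500

24.500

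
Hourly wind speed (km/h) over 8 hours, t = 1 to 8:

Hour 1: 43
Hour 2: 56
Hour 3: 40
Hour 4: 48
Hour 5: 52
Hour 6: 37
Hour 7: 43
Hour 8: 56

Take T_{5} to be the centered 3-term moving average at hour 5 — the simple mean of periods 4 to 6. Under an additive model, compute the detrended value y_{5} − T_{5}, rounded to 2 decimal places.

Trend T_5 = (48 + 52 + 37) / 3 = 137/3 = 45.6667
Detrended value: 52 − 45.6667 = 6.33

6.33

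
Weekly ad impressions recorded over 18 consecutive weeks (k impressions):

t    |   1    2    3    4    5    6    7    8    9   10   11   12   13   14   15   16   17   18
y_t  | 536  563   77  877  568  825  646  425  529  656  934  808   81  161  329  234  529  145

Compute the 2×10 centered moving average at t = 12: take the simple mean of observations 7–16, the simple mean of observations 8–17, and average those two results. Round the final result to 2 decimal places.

474.45

Sum over 7–16: 646 + 425 + 529 + 656 + 934 + 808 + 81 + 161 + 329 + 234 = 4803
Sum over 8–17: 425 + 529 + 656 + 934 + 808 + 81 + 161 + 329 + 234 + 529 = 4686
CMA at t=12 = (4803 + 4686) / (2·10) = 9489 / 20 = 474.45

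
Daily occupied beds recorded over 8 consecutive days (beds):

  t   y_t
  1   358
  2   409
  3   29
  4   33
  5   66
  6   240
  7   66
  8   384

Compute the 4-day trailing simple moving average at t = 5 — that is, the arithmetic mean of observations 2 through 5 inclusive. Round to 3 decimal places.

Sum of periods 2–5: 409 + 29 + 33 + 66 = 537
Divide by 4: 537 / 4 = 134.250

134.250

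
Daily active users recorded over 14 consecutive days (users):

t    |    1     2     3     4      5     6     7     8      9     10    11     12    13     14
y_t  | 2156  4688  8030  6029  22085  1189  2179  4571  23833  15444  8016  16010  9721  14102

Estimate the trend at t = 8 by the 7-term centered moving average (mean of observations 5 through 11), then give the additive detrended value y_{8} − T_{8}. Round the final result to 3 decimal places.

-6474.286

Trend T_8 = (22085 + 1189 + 2179 + 4571 + 23833 + 15444 + 8016) / 7 = 77317/7 = 11045.28571
Detrended value: 4571 − 11045.28571 = -6474.286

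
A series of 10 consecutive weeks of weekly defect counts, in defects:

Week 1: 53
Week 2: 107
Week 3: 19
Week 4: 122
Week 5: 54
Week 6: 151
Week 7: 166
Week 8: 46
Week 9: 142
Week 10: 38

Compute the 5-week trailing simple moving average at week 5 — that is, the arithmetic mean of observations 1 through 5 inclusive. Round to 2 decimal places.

Sum of periods 1–5: 53 + 107 + 19 + 122 + 54 = 355
Divide by 5: 355 / 5 = 71.00

71.00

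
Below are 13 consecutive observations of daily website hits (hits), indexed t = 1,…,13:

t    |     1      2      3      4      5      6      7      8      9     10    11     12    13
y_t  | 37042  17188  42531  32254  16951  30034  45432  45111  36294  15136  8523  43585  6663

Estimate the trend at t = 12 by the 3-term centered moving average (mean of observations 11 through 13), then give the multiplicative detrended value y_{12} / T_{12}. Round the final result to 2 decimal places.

2.22

Trend T_12 = (8523 + 43585 + 6663) / 3 = 58771/3 = 19590.3333
Ratio to trend: 43585 / 19590.3333 = 2.22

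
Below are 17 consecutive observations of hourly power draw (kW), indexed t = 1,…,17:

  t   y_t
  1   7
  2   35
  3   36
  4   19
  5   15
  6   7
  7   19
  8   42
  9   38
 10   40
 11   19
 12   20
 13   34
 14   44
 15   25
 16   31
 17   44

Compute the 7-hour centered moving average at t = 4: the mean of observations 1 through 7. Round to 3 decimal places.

Sum of periods 1–7: 7 + 35 + 36 + 19 + 15 + 7 + 19 = 138
Divide by 7: 138 / 7 = 19.714

19.714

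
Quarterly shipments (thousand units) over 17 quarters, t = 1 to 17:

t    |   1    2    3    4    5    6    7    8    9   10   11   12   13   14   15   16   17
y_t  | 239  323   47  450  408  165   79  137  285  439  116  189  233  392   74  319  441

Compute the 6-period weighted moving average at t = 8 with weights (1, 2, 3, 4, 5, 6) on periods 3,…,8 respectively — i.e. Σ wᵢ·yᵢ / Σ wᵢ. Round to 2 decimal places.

Weighted sum: 1·47 + 2·450 + 3·408 + 4·165 + 5·79 + 6·137 = 47 + 900 + 1224 + 660 + 395 + 822 = 4048
Weight total: 1 + 2 + 3 + 4 + 5 + 6 = 21
WMA = 4048 / 21 = 192.76

192.76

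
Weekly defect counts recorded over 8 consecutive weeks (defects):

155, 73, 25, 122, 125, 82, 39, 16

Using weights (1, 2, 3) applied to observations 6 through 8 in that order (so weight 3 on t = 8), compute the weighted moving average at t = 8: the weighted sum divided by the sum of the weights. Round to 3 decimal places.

34.667

Weighted sum: 1·82 + 2·39 + 3·16 = 82 + 78 + 48 = 208
Weight total: 1 + 2 + 3 = 6
WMA = 208 / 6 = 34.667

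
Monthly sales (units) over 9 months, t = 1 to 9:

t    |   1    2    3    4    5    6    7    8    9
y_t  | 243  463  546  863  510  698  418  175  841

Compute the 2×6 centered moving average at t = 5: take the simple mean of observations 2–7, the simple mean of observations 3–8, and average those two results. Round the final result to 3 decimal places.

559.000

Sum over 2–7: 463 + 546 + 863 + 510 + 698 + 418 = 3498
Sum over 3–8: 546 + 863 + 510 + 698 + 418 + 175 = 3210
CMA at t=5 = (3498 + 3210) / (2·6) = 6708 / 12 = 559.000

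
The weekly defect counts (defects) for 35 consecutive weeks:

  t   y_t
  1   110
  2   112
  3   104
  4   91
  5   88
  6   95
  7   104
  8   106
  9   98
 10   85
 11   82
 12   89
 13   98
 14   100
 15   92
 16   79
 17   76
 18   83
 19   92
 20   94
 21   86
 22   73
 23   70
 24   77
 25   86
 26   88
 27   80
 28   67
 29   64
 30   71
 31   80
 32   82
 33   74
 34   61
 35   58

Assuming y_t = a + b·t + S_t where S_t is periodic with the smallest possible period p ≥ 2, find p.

6

First differences y_{t+1} − y_t: 2, -8, -13, -3, 7, 9, 2, -8, -13, -3, 7, 9, 2, -8, …
The difference pattern repeats every 6 terms and not for any smaller step, so p = 6.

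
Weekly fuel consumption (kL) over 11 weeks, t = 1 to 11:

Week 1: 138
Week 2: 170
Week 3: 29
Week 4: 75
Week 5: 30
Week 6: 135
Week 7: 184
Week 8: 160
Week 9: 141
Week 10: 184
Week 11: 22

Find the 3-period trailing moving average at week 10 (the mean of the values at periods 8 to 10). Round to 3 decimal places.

161.667

Sum of periods 8–10: 160 + 141 + 184 = 485
Divide by 3: 485 / 3 = 161.667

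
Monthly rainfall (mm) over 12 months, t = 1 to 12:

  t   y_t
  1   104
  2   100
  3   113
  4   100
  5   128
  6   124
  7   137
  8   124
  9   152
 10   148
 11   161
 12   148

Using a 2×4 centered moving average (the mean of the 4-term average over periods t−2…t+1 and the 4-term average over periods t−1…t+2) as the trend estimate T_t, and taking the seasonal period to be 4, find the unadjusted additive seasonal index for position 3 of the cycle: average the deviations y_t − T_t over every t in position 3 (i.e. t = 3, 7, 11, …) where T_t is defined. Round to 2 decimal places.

5.75

Season position 3 occurs at t = 3, 7 (where T_t is defined).
t=3: T_3 = 107.2500; y_3 − T_3 = 113 − 107.2500 = 5.7500
t=7: T_7 = 131.2500; y_7 − T_7 = 137 − 131.2500 = 5.7500
Mean deviation: (5.7500 + 5.7500) / 2 = 5.75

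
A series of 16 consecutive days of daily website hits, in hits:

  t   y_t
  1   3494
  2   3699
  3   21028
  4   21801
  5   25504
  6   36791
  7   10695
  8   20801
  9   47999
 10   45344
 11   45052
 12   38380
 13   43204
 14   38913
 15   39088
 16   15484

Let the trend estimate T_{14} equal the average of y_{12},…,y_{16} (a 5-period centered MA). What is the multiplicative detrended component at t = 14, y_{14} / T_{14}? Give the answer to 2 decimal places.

1.11

Trend T_14 = (38380 + 43204 + 38913 + 39088 + 15484) / 5 = 175069/5 = 35013.8000
Ratio to trend: 38913 / 35013.8000 = 1.11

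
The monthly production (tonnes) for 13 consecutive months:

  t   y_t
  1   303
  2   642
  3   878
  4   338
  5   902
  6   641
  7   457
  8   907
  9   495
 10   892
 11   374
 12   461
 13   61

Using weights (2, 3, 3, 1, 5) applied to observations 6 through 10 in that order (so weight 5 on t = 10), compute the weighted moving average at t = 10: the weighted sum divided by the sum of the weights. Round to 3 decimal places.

Weighted sum: 2·641 + 3·457 + 3·907 + 1·495 + 5·892 = 1282 + 1371 + 2721 + 495 + 4460 = 10329
Weight total: 2 + 3 + 3 + 1 + 5 = 14
WMA = 10329 / 14 = 737.786

737.786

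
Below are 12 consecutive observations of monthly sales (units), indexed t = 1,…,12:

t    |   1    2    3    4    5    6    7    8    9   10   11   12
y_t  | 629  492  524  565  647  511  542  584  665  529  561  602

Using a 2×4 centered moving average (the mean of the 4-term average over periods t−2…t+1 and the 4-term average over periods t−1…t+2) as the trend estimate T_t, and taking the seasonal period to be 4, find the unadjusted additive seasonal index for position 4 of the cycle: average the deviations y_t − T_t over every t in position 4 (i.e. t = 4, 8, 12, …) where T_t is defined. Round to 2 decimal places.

5.94

Season position 4 occurs at t = 4, 8 (where T_t is defined).
t=4: T_4 = 559.3750; y_4 − T_4 = 565 − 559.3750 = 5.6250
t=8: T_8 = 577.7500; y_8 − T_8 = 584 − 577.7500 = 6.2500
Mean deviation: (5.6250 + 6.2500) / 2 = 5.94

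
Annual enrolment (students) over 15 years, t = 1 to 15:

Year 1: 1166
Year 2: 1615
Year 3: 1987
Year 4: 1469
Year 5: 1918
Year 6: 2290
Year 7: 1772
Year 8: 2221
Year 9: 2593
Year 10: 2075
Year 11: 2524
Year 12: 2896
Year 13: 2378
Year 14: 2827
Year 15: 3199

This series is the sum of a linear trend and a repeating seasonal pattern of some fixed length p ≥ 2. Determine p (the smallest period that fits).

First differences y_{t+1} − y_t: 449, 372, -518, 449, 372, -518, 449, 372, …
The difference pattern repeats every 3 terms and not for any smaller step, so p = 3.

3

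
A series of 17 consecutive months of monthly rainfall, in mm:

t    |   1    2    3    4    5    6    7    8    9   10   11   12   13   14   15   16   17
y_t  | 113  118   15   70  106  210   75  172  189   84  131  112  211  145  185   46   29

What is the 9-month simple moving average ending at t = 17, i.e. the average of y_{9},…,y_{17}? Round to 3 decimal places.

125.778

Sum of periods 9–17: 189 + 84 + 131 + 112 + 211 + 145 + 185 + 46 + 29 = 1132
Divide by 9: 1132 / 9 = 125.778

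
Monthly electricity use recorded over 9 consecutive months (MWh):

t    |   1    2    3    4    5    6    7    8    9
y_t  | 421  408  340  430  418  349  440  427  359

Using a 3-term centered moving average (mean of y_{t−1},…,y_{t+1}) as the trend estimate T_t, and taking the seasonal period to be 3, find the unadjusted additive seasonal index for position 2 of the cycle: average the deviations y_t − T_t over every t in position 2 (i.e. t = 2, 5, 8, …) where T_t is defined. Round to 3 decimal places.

Season position 2 occurs at t = 2, 5, 8 (where T_t is defined).
t=2: T_2 = 389.66667; y_2 − T_2 = 408 − 389.66667 = 18.33333
t=5: T_5 = 399.00000; y_5 − T_5 = 418 − 399.00000 = 19.00000
t=8: T_8 = 408.66667; y_8 − T_8 = 427 − 408.66667 = 18.33333
Mean deviation: (18.33333 + 19.00000 + 18.33333) / 3 = 18.556

18.556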